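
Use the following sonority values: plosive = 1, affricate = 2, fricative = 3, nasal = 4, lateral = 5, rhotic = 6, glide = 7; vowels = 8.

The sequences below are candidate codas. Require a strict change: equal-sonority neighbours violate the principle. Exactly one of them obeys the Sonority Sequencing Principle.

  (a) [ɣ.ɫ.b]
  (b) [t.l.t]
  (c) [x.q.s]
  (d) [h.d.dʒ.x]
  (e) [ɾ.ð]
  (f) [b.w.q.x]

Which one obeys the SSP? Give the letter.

(a) 3-5-1 → violates
(b) 1-5-1 → violates
(c) 3-1-3 → violates
(d) 3-1-2-3 → violates
(e) 6-3 → obeys
(f) 1-7-1-3 → violates

e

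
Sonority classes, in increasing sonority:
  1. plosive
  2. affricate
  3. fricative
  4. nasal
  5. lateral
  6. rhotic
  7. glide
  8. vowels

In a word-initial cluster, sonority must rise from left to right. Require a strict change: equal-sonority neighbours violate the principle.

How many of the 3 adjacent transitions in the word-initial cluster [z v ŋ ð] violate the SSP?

/z/ — fricative, sonority 3.
/v/ — fricative, sonority 3.
/ŋ/ — nasal, sonority 4.
/ð/ — fricative, sonority 3.
/z/→/v/: 3→3 (plateau) — violation.
/v/→/ŋ/: 3→4 (rises) — ok.
/ŋ/→/ð/: 4→3 (does not rise) — violation.

2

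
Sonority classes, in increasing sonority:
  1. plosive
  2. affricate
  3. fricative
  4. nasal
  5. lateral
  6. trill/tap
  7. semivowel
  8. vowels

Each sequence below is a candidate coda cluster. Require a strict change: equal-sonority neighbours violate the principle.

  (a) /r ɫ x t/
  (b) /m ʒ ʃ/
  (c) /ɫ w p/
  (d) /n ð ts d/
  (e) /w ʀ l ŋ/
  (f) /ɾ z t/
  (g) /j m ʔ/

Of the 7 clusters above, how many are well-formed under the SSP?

(a) sonority 6-5-3-1: well-formed.
(b) sonority 4-3-3: ill-formed.
(c) sonority 5-7-1: ill-formed.
(d) sonority 4-3-2-1: well-formed.
(e) sonority 7-6-5-4: well-formed.
(f) sonority 6-3-1: well-formed.
(g) sonority 7-4-1: well-formed.

5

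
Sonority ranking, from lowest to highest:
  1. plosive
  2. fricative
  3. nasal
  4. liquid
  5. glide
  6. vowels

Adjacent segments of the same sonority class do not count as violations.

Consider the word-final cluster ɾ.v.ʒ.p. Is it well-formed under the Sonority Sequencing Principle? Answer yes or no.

/ɾ/: liquid = 4.
/v/: fricative = 2.
/ʒ/: fricative = 2.
/p/: plosive = 1.
The profile 4-2-2-1 is non-increasing (plateaus allowed), so the word-final cluster satisfies the SSP.

yes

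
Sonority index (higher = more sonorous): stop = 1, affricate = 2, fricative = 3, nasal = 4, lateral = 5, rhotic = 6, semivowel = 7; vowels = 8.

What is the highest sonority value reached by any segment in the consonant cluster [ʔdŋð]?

/ʔ/: stop = 1.
/d/: stop = 1.
/ŋ/: nasal = 4.
/ð/: fricative = 3.
The maximum is 4.

4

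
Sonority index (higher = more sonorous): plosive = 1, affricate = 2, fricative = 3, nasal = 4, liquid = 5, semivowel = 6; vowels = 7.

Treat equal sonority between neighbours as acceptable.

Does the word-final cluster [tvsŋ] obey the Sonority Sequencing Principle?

no

/t/ — plosive, sonority 1.
/v/ — fricative, sonority 3.
/s/ — fricative, sonority 3.
/ŋ/ — nasal, sonority 4.
The profile is 1-3-3-4. Between /t/ (1) and /v/ (3) sonority does not fall, so the cluster violates the SSP.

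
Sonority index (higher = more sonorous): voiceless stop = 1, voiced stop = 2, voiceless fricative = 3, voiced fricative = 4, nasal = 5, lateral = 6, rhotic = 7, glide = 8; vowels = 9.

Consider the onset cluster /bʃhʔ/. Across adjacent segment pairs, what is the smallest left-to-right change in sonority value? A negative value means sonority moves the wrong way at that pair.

/b/: voiced stop = 2.
/ʃ/: voiceless fricative = 3.
/h/: voiceless fricative = 3.
/ʔ/: voiceless stop = 1.
/b/→/ʃ/: change +1.
/ʃ/→/h/: change +0.
/h/→/ʔ/: change -2.
Minimum = -2.

-2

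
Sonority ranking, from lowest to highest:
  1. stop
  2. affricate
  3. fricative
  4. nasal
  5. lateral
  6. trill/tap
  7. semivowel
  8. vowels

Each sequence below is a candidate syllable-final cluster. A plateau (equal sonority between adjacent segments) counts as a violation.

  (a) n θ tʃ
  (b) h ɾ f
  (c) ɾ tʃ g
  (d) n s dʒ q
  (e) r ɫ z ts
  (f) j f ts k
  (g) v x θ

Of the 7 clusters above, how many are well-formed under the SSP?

(a) sonority 4-3-2: well-formed.
(b) sonority 3-6-3: ill-formed.
(c) sonority 6-2-1: well-formed.
(d) sonority 4-3-2-1: well-formed.
(e) sonority 6-5-3-2: well-formed.
(f) sonority 7-3-2-1: well-formed.
(g) sonority 3-3-3: ill-formed.

5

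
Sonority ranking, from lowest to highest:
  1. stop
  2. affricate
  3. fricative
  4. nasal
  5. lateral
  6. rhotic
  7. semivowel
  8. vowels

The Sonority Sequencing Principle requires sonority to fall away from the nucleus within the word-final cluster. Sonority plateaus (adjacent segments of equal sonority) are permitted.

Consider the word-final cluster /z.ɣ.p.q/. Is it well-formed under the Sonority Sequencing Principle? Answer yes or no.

/z/: fricative = 3.
/ɣ/: fricative = 3.
/p/: stop = 1.
/q/: stop = 1.
The profile 3-3-1-1 is non-increasing (plateaus allowed), so the word-final cluster satisfies the SSP.

yes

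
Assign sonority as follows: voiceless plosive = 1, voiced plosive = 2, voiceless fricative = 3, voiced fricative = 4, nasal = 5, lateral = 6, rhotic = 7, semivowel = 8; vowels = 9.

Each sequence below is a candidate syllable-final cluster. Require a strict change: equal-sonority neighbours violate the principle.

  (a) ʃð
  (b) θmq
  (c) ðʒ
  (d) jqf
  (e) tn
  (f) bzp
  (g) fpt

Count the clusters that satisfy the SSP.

(a) sonority 3-4: ill-formed.
(b) sonority 3-5-1: ill-formed.
(c) sonority 4-4: ill-formed.
(d) sonority 8-1-3: ill-formed.
(e) sonority 1-5: ill-formed.
(f) sonority 2-4-1: ill-formed.
(g) sonority 3-1-1: ill-formed.

0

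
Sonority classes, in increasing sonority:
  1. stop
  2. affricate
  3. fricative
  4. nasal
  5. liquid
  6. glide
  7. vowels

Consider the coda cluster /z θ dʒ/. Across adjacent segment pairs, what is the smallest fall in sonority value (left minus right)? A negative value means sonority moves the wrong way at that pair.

0

/z/: fricative = 3.
/θ/: fricative = 3.
/dʒ/: affricate = 2.
/z/→/θ/: change +0.
/θ/→/dʒ/: change +1.
Minimum = 0.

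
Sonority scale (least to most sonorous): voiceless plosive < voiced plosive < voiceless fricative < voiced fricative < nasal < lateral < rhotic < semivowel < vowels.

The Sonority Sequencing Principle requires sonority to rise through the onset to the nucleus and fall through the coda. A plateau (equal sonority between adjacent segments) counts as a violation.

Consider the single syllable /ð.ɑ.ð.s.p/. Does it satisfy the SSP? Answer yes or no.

yes

Onset: /ð/ is a voiced fricative (sonority 4); then the nucleus /ɑ/ (sonority 9).
Onset profile 4-9 — rises to the nucleus.
Coda: /ð/ is a voiced fricative (sonority 4), /s/ is a voiceless fricative (sonority 3), /p/ is a voiceless plosive (sonority 1).
Coda profile 9-4-3-1 — falls from the nucleus.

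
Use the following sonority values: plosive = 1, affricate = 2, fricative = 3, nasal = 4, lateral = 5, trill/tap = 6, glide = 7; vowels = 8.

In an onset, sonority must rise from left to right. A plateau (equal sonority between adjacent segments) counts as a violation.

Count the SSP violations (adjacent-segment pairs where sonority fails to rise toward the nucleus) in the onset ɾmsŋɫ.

/ɾ/ — trill/tap, sonority 6.
/m/ — nasal, sonority 4.
/s/ — fricative, sonority 3.
/ŋ/ — nasal, sonority 4.
/ɫ/ — lateral, sonority 5.
/ɾ/→/m/: 6→4 (does not rise) — violation.
/m/→/s/: 4→3 (does not rise) — violation.
/s/→/ŋ/: 3→4 (rises) — ok.
/ŋ/→/ɫ/: 4→5 (rises) — ok.

2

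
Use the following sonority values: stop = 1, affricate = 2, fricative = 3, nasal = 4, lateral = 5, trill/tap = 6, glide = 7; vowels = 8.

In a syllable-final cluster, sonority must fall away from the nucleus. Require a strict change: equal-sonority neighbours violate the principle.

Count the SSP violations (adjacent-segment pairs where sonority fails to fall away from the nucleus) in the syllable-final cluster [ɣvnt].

/ɣ/ — fricative, sonority 3.
/v/ — fricative, sonority 3.
/n/ — nasal, sonority 4.
/t/ — stop, sonority 1.
/ɣ/→/v/: 3→3 (plateau) — violation.
/v/→/n/: 3→4 (does not fall) — violation.
/n/→/t/: 4→1 (falls) — ok.

2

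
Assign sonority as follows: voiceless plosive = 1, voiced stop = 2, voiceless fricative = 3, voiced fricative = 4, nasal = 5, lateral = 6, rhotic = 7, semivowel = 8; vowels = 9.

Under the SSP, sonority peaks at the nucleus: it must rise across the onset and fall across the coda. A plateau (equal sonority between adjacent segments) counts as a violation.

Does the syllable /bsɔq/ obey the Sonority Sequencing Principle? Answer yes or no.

Onset: /b/ is a voiced stop (sonority 2), /s/ is a voiceless fricative (sonority 3); then the nucleus /ɔ/ (sonority 9).
Onset profile 2-3-9 — rises to the nucleus.
Coda: /q/ is a voiceless plosive (sonority 1).
Coda profile 9-1 — falls from the nucleus.

yes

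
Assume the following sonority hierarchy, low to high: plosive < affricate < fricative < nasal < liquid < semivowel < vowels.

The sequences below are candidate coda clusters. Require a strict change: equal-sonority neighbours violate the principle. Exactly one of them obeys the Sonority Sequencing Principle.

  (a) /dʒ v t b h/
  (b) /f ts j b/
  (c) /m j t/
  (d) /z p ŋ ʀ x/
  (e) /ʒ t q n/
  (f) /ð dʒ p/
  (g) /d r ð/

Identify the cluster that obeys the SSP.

(a) 2-3-1-1-3 → violates
(b) 3-2-6-1 → violates
(c) 4-6-1 → violates
(d) 3-1-4-5-3 → violates
(e) 3-1-1-4 → violates
(f) 3-2-1 → obeys
(g) 1-5-3 → violates

f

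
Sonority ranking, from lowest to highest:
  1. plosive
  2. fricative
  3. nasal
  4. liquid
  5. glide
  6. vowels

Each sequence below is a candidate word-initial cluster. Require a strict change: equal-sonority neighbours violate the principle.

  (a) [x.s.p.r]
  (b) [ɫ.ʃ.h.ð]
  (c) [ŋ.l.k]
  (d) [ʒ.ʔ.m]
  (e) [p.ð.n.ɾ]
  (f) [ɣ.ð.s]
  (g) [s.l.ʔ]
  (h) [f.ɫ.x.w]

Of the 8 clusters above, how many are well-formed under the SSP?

1

(a) 2-2-1-4 → violates
(b) 4-2-2-2 → violates
(c) 3-4-1 → violates
(d) 2-1-3 → violates
(e) 1-2-3-4 → obeys
(f) 2-2-2 → violates
(g) 2-4-1 → violates
(h) 2-4-2-5 → violates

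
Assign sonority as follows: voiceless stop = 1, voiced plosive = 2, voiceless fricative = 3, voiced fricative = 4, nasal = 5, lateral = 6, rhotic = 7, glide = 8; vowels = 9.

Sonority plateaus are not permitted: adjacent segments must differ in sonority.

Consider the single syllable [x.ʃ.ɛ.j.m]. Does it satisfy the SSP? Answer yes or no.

no

Onset: /x/ is a voiceless fricative (sonority 3), /ʃ/ is a voiceless fricative (sonority 3); then the nucleus /ɛ/ (sonority 9).
Onset profile 3-3-9 — does not strictly rise throughout.
Coda: /j/ is a glide (sonority 8), /m/ is a nasal (sonority 5).
Coda profile 9-8-5 — falls from the nucleus.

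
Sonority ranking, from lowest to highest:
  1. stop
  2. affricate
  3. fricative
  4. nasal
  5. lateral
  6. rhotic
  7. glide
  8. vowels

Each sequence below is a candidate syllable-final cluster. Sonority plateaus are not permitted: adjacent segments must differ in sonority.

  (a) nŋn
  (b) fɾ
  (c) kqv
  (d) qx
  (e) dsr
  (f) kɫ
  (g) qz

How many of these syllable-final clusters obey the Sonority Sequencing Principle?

0

(a) sonority 4-4-4: ill-formed.
(b) sonority 3-6: ill-formed.
(c) sonority 1-1-3: ill-formed.
(d) sonority 1-3: ill-formed.
(e) sonority 1-3-6: ill-formed.
(f) sonority 1-5: ill-formed.
(g) sonority 1-3: ill-formed.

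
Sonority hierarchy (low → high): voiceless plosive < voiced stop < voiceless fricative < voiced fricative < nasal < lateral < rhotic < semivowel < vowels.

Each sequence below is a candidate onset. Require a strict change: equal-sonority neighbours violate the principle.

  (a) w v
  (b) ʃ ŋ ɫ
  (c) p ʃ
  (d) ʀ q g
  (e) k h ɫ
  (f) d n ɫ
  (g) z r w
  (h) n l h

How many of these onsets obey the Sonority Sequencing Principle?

(a) w v: profile 8-4 — violates.
(b) ʃ ŋ ɫ: profile 3-5-6 — obeys.
(c) p ʃ: profile 1-3 — obeys.
(d) ʀ q g: profile 7-1-2 — violates.
(e) k h ɫ: profile 1-3-6 — obeys.
(f) d n ɫ: profile 2-5-6 — obeys.
(g) z r w: profile 4-7-8 — obeys.
(h) n l h: profile 5-6-3 — violates.

5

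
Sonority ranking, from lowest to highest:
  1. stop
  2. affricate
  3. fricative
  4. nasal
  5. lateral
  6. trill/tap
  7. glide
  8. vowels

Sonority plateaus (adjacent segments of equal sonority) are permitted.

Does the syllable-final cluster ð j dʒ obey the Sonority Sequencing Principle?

no

/ð/ — fricative, sonority 3.
/j/ — glide, sonority 7.
/dʒ/ — affricate, sonority 2.
The profile is 3-7-2. Between /ð/ (3) and /j/ (7) sonority does not fall, so the cluster violates the SSP.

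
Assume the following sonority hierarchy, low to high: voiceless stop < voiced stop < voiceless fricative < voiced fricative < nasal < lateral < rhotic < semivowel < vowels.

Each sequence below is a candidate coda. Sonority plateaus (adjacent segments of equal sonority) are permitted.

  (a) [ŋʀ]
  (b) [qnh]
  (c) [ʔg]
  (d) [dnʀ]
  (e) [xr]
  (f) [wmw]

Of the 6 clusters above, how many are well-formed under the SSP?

(a) [ŋʀ]: profile 5-7 — violates.
(b) [qnh]: profile 1-5-3 — violates.
(c) [ʔg]: profile 1-2 — violates.
(d) [dnʀ]: profile 2-5-7 — violates.
(e) [xr]: profile 3-7 — violates.
(f) [wmw]: profile 8-5-8 — violates.

0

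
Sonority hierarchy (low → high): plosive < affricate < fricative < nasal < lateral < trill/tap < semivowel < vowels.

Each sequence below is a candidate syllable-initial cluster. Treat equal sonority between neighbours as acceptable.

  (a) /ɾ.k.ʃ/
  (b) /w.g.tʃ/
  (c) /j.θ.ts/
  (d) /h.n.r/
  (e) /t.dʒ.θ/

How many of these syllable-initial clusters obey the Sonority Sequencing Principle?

(a) sonority 6-1-3: ill-formed.
(b) sonority 7-1-2: ill-formed.
(c) sonority 7-3-2: ill-formed.
(d) sonority 3-4-6: well-formed.
(e) sonority 1-2-3: well-formed.

2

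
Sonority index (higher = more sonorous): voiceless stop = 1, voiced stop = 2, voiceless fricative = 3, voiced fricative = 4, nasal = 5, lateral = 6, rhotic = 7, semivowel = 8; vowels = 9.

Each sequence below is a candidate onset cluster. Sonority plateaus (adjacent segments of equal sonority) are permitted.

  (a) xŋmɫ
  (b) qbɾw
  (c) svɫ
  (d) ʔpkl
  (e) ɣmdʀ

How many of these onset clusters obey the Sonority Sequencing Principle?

(a) sonority 3-5-5-6: well-formed.
(b) sonority 1-2-7-8: well-formed.
(c) sonority 3-4-6: well-formed.
(d) sonority 1-1-1-6: well-formed.
(e) sonority 4-5-2-7: ill-formed.

4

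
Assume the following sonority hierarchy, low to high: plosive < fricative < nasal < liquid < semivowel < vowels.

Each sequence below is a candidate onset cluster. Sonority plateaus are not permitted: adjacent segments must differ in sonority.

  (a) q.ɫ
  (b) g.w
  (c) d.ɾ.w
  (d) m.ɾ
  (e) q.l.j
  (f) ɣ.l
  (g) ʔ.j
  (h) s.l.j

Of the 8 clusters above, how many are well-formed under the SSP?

(a) sonority 1-4: well-formed.
(b) sonority 1-5: well-formed.
(c) sonority 1-4-5: well-formed.
(d) sonority 3-4: well-formed.
(e) sonority 1-4-5: well-formed.
(f) sonority 2-4: well-formed.
(g) sonority 1-5: well-formed.
(h) sonority 2-4-5: well-formed.

8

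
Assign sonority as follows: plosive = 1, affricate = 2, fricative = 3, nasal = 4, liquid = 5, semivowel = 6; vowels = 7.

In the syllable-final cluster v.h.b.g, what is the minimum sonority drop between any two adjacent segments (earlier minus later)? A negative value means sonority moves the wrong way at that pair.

0

/v/ — fricative, sonority 3.
/h/ — fricative, sonority 3.
/b/ — plosive, sonority 1.
/g/ — plosive, sonority 1.
/v/→/h/: change +0.
/h/→/b/: change +2.
/b/→/g/: change +0.
Minimum = 0.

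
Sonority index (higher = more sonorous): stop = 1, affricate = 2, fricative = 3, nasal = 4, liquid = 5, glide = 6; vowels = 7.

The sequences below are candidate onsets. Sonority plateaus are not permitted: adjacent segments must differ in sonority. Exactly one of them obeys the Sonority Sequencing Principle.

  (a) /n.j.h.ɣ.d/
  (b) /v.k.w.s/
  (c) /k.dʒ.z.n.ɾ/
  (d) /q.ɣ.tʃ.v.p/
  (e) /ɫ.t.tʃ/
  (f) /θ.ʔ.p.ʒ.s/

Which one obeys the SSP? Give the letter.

(a) sonority 4-6-3-3-1: ill-formed.
(b) sonority 3-1-6-3: ill-formed.
(c) sonority 1-2-3-4-5: well-formed.
(d) sonority 1-3-2-3-1: ill-formed.
(e) sonority 5-1-2: ill-formed.
(f) sonority 3-1-1-3-3: ill-formed.

c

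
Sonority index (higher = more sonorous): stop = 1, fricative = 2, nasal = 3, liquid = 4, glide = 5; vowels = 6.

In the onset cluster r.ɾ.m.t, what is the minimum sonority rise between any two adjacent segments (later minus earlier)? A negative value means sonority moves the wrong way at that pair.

/r/ — liquid, sonority 4.
/ɾ/ — liquid, sonority 4.
/m/ — nasal, sonority 3.
/t/ — stop, sonority 1.
/r/→/ɾ/: change +0.
/ɾ/→/m/: change -1.
/m/→/t/: change -2.
Minimum = -2.

-2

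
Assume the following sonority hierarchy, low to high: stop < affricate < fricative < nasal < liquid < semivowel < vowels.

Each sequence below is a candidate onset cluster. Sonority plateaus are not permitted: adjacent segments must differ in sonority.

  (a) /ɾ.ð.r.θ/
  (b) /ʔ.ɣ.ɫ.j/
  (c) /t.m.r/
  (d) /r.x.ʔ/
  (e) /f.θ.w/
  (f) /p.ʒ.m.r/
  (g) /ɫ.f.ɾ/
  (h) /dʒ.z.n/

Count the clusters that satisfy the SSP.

4

(a) sonority 5-3-5-3: ill-formed.
(b) sonority 1-3-5-6: well-formed.
(c) sonority 1-4-5: well-formed.
(d) sonority 5-3-1: ill-formed.
(e) sonority 3-3-6: ill-formed.
(f) sonority 1-3-4-5: well-formed.
(g) sonority 5-3-5: ill-formed.
(h) sonority 2-3-4: well-formed.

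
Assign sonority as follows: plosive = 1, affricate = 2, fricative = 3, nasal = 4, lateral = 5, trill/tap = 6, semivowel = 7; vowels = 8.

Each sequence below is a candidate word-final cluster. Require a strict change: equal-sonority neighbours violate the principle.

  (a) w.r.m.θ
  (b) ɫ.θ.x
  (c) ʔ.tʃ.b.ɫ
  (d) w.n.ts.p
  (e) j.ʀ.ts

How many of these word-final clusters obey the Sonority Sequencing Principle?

3

(a) w.r.m.θ: profile 7-6-4-3 — obeys.
(b) ɫ.θ.x: profile 5-3-3 — violates.
(c) ʔ.tʃ.b.ɫ: profile 1-2-1-5 — violates.
(d) w.n.ts.p: profile 7-4-2-1 — obeys.
(e) j.ʀ.ts: profile 7-6-2 — obeys.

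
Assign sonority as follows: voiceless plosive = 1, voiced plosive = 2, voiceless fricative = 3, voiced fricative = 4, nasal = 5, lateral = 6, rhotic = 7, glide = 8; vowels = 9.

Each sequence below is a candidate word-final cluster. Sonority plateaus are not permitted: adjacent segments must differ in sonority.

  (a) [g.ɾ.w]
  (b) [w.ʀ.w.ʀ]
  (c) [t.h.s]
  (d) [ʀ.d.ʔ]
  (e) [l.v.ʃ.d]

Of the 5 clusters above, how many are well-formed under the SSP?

2

(a) sonority 2-7-8: ill-formed.
(b) sonority 8-7-8-7: ill-formed.
(c) sonority 1-3-3: ill-formed.
(d) sonority 7-2-1: well-formed.
(e) sonority 6-4-3-2: well-formed.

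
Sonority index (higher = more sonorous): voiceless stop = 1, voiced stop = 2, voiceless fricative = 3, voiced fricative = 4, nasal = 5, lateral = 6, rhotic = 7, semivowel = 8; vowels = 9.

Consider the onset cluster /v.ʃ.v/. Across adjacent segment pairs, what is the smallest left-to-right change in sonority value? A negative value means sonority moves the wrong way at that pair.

/v/ is a voiced fricative (sonority 4).
/ʃ/ is a voiceless fricative (sonority 3).
/v/ is a voiced fricative (sonority 4).
/v/→/ʃ/: change -1.
/ʃ/→/v/: change +1.
Minimum = -1.

-1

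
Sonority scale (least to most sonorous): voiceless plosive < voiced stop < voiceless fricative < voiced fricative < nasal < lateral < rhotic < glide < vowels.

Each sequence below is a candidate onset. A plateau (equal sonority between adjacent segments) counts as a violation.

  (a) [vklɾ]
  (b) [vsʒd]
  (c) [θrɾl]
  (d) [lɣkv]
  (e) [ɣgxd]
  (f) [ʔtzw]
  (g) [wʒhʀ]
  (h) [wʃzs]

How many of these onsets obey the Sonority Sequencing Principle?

0

(a) 4-1-6-7 → violates
(b) 4-3-4-2 → violates
(c) 3-7-7-6 → violates
(d) 6-4-1-4 → violates
(e) 4-2-3-2 → violates
(f) 1-1-4-8 → violates
(g) 8-4-3-7 → violates
(h) 8-3-4-3 → violates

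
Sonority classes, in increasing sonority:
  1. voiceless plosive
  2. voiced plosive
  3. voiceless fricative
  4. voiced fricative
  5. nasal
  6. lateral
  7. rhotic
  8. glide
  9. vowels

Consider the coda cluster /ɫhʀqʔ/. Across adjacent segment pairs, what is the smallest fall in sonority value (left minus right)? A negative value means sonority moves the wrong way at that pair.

-4

/ɫ/ is a lateral (sonority 6).
/h/ is a voiceless fricative (sonority 3).
/ʀ/ is a rhotic (sonority 7).
/q/ is a voiceless plosive (sonority 1).
/ʔ/ is a voiceless plosive (sonority 1).
/ɫ/→/h/: change +3.
/h/→/ʀ/: change -4.
/ʀ/→/q/: change +6.
/q/→/ʔ/: change +0.
Minimum = -4.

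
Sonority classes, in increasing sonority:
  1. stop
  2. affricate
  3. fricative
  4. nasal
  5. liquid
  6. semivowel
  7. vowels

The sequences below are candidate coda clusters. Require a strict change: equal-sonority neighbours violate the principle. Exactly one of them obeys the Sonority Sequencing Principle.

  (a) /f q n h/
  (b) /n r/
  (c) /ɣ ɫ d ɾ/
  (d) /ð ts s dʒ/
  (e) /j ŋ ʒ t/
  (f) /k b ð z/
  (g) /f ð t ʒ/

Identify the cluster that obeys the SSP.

(a) /f q n h/: profile 3-1-4-3 — violates.
(b) /n r/: profile 4-5 — violates.
(c) /ɣ ɫ d ɾ/: profile 3-5-1-5 — violates.
(d) /ð ts s dʒ/: profile 3-2-3-2 — violates.
(e) /j ŋ ʒ t/: profile 6-4-3-1 — obeys.
(f) /k b ð z/: profile 1-1-3-3 — violates.
(g) /f ð t ʒ/: profile 3-3-1-3 — violates.

e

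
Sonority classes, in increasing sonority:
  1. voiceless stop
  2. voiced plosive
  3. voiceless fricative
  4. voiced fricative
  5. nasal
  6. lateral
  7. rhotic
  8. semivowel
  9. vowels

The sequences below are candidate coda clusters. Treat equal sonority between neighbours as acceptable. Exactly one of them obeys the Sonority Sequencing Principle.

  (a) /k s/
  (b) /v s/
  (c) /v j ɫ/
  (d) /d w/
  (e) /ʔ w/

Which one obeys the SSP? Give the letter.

(a) 1-3 → violates
(b) 4-3 → obeys
(c) 4-8-6 → violates
(d) 2-8 → violates
(e) 1-8 → violates

b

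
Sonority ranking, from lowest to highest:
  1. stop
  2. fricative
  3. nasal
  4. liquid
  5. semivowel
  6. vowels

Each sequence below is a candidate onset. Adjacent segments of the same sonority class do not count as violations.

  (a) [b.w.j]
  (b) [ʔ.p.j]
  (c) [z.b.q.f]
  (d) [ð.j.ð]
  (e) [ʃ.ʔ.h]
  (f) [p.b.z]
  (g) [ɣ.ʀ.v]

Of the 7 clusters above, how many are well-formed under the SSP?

3

(a) 1-5-5 → obeys
(b) 1-1-5 → obeys
(c) 2-1-1-2 → violates
(d) 2-5-2 → violates
(e) 2-1-2 → violates
(f) 1-1-2 → obeys
(g) 2-4-2 → violates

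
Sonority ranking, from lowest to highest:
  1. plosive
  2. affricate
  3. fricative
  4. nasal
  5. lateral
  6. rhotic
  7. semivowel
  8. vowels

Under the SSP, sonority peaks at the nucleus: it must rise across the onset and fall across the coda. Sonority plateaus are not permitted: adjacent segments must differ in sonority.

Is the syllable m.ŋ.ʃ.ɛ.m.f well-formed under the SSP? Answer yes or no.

Onset: /m/ is a nasal (sonority 4), /ŋ/ is a nasal (sonority 4), /ʃ/ is a fricative (sonority 3); then the nucleus /ɛ/ (sonority 8).
Onset profile 4-4-3-8 — does not strictly rise throughout.
Coda: /m/ is a nasal (sonority 4), /f/ is a fricative (sonority 3).
Coda profile 8-4-3 — falls from the nucleus.

no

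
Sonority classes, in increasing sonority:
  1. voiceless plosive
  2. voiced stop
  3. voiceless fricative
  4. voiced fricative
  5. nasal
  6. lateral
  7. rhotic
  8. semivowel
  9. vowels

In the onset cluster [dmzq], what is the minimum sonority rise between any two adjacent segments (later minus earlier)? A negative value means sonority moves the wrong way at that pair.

-3

/d/ is a voiced stop (sonority 2).
/m/ is a nasal (sonority 5).
/z/ is a voiced fricative (sonority 4).
/q/ is a voiceless plosive (sonority 1).
/d/→/m/: change +3.
/m/→/z/: change -1.
/z/→/q/: change -3.
Minimum = -3.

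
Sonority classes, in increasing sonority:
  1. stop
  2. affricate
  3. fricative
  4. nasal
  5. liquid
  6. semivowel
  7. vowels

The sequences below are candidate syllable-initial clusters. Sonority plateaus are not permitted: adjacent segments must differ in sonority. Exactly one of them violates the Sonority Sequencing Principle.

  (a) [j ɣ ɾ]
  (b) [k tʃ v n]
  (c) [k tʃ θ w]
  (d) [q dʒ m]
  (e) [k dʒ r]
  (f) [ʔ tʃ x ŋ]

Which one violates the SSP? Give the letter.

a

(a) 6-3-5 → violates
(b) 1-2-3-4 → obeys
(c) 1-2-3-6 → obeys
(d) 1-2-4 → obeys
(e) 1-2-5 → obeys
(f) 1-2-3-4 → obeys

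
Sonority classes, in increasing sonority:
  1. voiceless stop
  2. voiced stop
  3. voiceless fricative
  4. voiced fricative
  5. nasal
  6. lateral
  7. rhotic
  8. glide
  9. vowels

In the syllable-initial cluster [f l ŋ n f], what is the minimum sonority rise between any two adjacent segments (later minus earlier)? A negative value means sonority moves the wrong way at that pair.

-2

/f/ — voiceless fricative, sonority 3.
/l/ — lateral, sonority 6.
/ŋ/ — nasal, sonority 5.
/n/ — nasal, sonority 5.
/f/ — voiceless fricative, sonority 3.
/f/→/l/: change +3.
/l/→/ŋ/: change -1.
/ŋ/→/n/: change +0.
/n/→/f/: change -2.
Minimum = -2.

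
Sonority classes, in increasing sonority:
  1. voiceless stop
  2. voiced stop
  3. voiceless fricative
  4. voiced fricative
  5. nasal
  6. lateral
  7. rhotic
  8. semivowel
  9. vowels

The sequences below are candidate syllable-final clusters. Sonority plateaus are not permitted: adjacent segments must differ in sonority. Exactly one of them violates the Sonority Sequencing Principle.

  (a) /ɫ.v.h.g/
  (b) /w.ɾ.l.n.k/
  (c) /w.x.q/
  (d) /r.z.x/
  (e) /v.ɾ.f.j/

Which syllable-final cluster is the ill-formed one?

(a) /ɫ.v.h.g/: profile 6-4-3-2 — obeys.
(b) /w.ɾ.l.n.k/: profile 8-7-6-5-1 — obeys.
(c) /w.x.q/: profile 8-3-1 — obeys.
(d) /r.z.x/: profile 7-4-3 — obeys.
(e) /v.ɾ.f.j/: profile 4-7-3-8 — violates.

e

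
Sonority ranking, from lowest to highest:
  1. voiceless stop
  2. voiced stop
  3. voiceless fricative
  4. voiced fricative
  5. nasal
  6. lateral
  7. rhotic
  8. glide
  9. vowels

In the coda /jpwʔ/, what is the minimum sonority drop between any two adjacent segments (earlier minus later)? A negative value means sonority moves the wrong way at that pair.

/j/ is a glide (sonority 8).
/p/ is a voiceless stop (sonority 1).
/w/ is a glide (sonority 8).
/ʔ/ is a voiceless stop (sonority 1).
/j/→/p/: change +7.
/p/→/w/: change -7.
/w/→/ʔ/: change +7.
Minimum = -7.

-7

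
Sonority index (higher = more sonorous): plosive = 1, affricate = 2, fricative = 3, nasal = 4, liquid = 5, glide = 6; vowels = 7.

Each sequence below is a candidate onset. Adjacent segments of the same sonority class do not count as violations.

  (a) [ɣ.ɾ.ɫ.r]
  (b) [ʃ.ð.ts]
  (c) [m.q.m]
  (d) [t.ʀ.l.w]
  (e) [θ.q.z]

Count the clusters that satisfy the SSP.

(a) 3-5-5-5 → obeys
(b) 3-3-2 → violates
(c) 4-1-4 → violates
(d) 1-5-5-6 → obeys
(e) 3-1-3 → violates

2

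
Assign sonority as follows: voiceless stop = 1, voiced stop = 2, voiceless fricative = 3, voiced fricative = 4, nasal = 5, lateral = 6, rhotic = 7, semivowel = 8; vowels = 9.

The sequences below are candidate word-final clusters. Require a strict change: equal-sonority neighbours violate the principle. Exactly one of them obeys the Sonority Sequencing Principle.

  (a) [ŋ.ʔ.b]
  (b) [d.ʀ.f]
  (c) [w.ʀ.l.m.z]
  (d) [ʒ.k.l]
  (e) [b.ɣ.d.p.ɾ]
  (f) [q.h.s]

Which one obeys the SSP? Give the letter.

(a) sonority 5-1-2: ill-formed.
(b) sonority 2-7-3: ill-formed.
(c) sonority 8-7-6-5-4: well-formed.
(d) sonority 4-1-6: ill-formed.
(e) sonority 2-4-2-1-7: ill-formed.
(f) sonority 1-3-3: ill-formed.

c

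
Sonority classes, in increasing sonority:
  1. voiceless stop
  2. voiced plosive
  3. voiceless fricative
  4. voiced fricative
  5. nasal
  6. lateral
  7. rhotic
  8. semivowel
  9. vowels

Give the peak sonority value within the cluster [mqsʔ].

/m/ — nasal, sonority 5.
/q/ — voiceless stop, sonority 1.
/s/ — voiceless fricative, sonority 3.
/ʔ/ — voiceless stop, sonority 1.
The maximum is 5.

5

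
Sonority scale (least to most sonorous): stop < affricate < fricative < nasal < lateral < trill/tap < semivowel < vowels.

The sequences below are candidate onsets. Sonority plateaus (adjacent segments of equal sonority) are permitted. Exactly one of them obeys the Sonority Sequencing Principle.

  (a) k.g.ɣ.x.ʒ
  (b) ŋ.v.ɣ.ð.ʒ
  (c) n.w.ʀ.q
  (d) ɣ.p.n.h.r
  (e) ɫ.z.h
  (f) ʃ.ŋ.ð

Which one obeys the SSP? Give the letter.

(a) k.g.ɣ.x.ʒ: profile 1-1-3-3-3 — obeys.
(b) ŋ.v.ɣ.ð.ʒ: profile 4-3-3-3-3 — violates.
(c) n.w.ʀ.q: profile 4-7-6-1 — violates.
(d) ɣ.p.n.h.r: profile 3-1-4-3-6 — violates.
(e) ɫ.z.h: profile 5-3-3 — violates.
(f) ʃ.ŋ.ð: profile 3-4-3 — violates.

a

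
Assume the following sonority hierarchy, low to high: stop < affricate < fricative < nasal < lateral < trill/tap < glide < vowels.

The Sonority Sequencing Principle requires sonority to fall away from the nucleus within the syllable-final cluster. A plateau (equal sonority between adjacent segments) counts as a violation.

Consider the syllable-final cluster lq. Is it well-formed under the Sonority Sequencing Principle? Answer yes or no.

yes

/l/: lateral = 5.
/q/: stop = 1.
The profile 5-1 strictly falls, so the syllable-final cluster satisfies the SSP.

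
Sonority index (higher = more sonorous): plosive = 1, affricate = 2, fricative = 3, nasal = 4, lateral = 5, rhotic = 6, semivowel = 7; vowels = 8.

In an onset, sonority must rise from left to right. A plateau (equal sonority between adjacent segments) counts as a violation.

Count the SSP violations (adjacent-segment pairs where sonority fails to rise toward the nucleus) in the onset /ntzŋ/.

/n/: nasal = 4.
/t/: plosive = 1.
/z/: fricative = 3.
/ŋ/: nasal = 4.
/n/→/t/: 4→1 (does not rise) — violation.
/t/→/z/: 1→3 (rises) — ok.
/z/→/ŋ/: 3→4 (rises) — ok.

1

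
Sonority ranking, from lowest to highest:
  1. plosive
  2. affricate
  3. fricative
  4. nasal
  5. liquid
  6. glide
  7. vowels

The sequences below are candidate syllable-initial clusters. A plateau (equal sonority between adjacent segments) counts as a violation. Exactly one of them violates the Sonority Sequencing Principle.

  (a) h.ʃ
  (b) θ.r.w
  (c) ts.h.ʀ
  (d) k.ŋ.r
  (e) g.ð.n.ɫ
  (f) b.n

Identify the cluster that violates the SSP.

a

(a) 3-3 → violates
(b) 3-5-6 → obeys
(c) 2-3-5 → obeys
(d) 1-4-5 → obeys
(e) 1-3-4-5 → obeys
(f) 1-4 → obeys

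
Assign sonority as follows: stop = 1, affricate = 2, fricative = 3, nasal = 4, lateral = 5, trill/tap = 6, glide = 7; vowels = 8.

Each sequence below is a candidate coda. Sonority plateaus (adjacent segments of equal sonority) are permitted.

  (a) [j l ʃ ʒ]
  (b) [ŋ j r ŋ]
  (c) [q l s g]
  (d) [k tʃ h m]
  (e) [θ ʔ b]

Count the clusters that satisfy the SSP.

(a) sonority 7-5-3-3: well-formed.
(b) sonority 4-7-6-4: ill-formed.
(c) sonority 1-5-3-1: ill-formed.
(d) sonority 1-2-3-4: ill-formed.
(e) sonority 3-1-1: well-formed.

2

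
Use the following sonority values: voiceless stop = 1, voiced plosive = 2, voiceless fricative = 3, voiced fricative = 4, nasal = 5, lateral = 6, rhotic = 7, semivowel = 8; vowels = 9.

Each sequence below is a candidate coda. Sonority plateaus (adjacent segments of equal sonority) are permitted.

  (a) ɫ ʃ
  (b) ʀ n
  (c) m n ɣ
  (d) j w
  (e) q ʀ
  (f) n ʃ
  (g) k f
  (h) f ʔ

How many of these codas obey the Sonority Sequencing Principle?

6

(a) 6-3 → obeys
(b) 7-5 → obeys
(c) 5-5-4 → obeys
(d) 8-8 → obeys
(e) 1-7 → violates
(f) 5-3 → obeys
(g) 1-3 → violates
(h) 3-1 → obeys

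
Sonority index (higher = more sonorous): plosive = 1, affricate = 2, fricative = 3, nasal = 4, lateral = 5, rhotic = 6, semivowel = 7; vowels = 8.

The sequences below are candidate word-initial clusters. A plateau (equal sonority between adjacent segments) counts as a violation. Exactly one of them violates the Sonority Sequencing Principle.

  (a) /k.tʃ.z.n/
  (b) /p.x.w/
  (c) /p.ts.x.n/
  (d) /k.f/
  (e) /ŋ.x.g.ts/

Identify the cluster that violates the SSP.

(a) /k.tʃ.z.n/: profile 1-2-3-4 — obeys.
(b) /p.x.w/: profile 1-3-7 — obeys.
(c) /p.ts.x.n/: profile 1-2-3-4 — obeys.
(d) /k.f/: profile 1-3 — obeys.
(e) /ŋ.x.g.ts/: profile 4-3-1-2 — violates.

e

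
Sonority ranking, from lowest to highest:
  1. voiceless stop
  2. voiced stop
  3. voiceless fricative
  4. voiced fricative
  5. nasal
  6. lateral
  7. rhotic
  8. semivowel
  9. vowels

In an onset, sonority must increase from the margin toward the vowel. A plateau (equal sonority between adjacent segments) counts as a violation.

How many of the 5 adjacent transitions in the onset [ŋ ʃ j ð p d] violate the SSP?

3

/ŋ/ — nasal, sonority 5.
/ʃ/ — voiceless fricative, sonority 3.
/j/ — semivowel, sonority 8.
/ð/ — voiced fricative, sonority 4.
/p/ — voiceless stop, sonority 1.
/d/ — voiced stop, sonority 2.
/ŋ/→/ʃ/: 5→3 (does not rise) — violation.
/ʃ/→/j/: 3→8 (rises) — ok.
/j/→/ð/: 8→4 (does not rise) — violation.
/ð/→/p/: 4→1 (does not rise) — violation.
/p/→/d/: 1→2 (rises) — ok.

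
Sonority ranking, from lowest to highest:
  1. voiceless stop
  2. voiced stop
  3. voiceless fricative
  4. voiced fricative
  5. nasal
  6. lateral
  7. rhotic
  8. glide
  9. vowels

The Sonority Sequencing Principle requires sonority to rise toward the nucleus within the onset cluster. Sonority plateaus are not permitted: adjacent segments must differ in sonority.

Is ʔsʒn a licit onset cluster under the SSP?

/ʔ/ — voiceless stop, sonority 1.
/s/ — voiceless fricative, sonority 3.
/ʒ/ — voiced fricative, sonority 4.
/n/ — nasal, sonority 5.
The profile 1-3-4-5 strictly rises, so the onset cluster satisfies the SSP.

yes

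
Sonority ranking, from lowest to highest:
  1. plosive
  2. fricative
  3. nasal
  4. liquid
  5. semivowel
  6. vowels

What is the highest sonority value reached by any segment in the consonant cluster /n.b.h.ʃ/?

3

/n/: nasal = 3.
/b/: plosive = 1.
/h/: fricative = 2.
/ʃ/: fricative = 2.
The maximum is 3.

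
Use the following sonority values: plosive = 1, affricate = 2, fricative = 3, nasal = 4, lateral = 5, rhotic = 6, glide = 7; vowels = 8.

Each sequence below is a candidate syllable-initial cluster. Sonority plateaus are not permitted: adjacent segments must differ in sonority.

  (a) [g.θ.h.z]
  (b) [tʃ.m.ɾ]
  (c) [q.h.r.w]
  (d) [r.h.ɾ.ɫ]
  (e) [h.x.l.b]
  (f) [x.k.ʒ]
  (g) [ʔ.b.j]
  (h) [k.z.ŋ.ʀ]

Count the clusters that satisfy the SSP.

(a) 1-3-3-3 → violates
(b) 2-4-6 → obeys
(c) 1-3-6-7 → obeys
(d) 6-3-6-5 → violates
(e) 3-3-5-1 → violates
(f) 3-1-3 → violates
(g) 1-1-7 → violates
(h) 1-3-4-6 → obeys

3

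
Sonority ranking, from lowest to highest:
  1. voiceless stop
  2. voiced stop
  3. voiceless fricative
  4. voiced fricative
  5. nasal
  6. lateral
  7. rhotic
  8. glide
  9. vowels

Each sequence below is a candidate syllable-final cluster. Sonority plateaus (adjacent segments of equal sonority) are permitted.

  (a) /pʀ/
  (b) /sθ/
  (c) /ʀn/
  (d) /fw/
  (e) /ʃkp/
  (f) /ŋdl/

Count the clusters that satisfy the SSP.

(a) 1-7 → violates
(b) 3-3 → obeys
(c) 7-5 → obeys
(d) 3-8 → violates
(e) 3-1-1 → obeys
(f) 5-2-6 → violates

3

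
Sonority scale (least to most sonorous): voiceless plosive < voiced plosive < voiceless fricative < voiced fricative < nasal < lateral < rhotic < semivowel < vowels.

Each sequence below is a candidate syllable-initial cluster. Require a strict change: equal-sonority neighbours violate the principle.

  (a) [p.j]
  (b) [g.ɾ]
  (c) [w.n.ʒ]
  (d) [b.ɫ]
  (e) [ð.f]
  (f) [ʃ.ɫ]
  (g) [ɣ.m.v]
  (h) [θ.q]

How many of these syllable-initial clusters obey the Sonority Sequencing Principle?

(a) sonority 1-8: well-formed.
(b) sonority 2-7: well-formed.
(c) sonority 8-5-4: ill-formed.
(d) sonority 2-6: well-formed.
(e) sonority 4-3: ill-formed.
(f) sonority 3-6: well-formed.
(g) sonority 4-5-4: ill-formed.
(h) sonority 3-1: ill-formed.

4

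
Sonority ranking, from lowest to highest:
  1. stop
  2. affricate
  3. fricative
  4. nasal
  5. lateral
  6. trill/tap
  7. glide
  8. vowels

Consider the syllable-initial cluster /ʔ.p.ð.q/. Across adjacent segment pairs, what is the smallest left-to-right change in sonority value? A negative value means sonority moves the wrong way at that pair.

-2

/ʔ/ — stop, sonority 1.
/p/ — stop, sonority 1.
/ð/ — fricative, sonority 3.
/q/ — stop, sonority 1.
/ʔ/→/p/: change +0.
/p/→/ð/: change +2.
/ð/→/q/: change -2.
Minimum = -2.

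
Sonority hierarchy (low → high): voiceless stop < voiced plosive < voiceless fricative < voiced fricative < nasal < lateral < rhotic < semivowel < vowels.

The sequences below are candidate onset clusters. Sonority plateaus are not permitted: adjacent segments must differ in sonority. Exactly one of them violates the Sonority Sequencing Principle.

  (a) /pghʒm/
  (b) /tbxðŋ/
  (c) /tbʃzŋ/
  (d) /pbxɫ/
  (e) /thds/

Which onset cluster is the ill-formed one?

(a) /pghʒm/: profile 1-2-3-4-5 — obeys.
(b) /tbxðŋ/: profile 1-2-3-4-5 — obeys.
(c) /tbʃzŋ/: profile 1-2-3-4-5 — obeys.
(d) /pbxɫ/: profile 1-2-3-6 — obeys.
(e) /thds/: profile 1-3-2-3 — violates.

e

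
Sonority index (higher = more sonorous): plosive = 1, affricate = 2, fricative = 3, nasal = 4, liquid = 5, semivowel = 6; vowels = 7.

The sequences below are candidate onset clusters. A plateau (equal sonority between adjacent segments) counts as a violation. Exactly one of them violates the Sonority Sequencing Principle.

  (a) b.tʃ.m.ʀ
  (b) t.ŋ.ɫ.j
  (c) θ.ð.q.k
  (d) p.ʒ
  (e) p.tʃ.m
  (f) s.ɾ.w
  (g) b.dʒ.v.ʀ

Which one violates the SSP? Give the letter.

c

(a) sonority 1-2-4-5: well-formed.
(b) sonority 1-4-5-6: well-formed.
(c) sonority 3-3-1-1: ill-formed.
(d) sonority 1-3: well-formed.
(e) sonority 1-2-4: well-formed.
(f) sonority 3-5-6: well-formed.
(g) sonority 1-2-3-5: well-formed.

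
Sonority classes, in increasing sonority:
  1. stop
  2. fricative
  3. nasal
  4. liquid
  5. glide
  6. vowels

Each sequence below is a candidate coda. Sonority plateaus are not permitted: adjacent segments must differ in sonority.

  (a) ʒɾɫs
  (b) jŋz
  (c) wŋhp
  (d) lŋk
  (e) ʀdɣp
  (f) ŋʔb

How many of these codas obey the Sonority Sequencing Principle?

3

(a) sonority 2-4-4-2: ill-formed.
(b) sonority 5-3-2: well-formed.
(c) sonority 5-3-2-1: well-formed.
(d) sonority 4-3-1: well-formed.
(e) sonority 4-1-2-1: ill-formed.
(f) sonority 3-1-1: ill-formed.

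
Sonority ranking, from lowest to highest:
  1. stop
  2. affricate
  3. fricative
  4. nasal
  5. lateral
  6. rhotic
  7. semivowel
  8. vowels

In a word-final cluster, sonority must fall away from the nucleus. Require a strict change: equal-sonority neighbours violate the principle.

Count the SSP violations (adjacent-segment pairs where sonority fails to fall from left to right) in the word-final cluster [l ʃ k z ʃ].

/l/ is a lateral (sonority 5).
/ʃ/ is a fricative (sonority 3).
/k/ is a stop (sonority 1).
/z/ is a fricative (sonority 3).
/ʃ/ is a fricative (sonority 3).
/l/→/ʃ/: 5→3 (falls) — ok.
/ʃ/→/k/: 3→1 (falls) — ok.
/k/→/z/: 1→3 (does not fall) — violation.
/z/→/ʃ/: 3→3 (plateau) — violation.

2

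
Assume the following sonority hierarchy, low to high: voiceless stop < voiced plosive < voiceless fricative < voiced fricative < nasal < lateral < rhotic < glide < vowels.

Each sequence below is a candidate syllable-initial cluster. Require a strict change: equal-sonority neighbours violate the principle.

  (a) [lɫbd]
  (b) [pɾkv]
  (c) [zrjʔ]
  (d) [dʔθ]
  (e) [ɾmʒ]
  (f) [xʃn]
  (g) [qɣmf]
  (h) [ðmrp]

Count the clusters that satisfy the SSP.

0

(a) 6-6-2-2 → violates
(b) 1-7-1-4 → violates
(c) 4-7-8-1 → violates
(d) 2-1-3 → violates
(e) 7-5-4 → violates
(f) 3-3-5 → violates
(g) 1-4-5-3 → violates
(h) 4-5-7-1 → violates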